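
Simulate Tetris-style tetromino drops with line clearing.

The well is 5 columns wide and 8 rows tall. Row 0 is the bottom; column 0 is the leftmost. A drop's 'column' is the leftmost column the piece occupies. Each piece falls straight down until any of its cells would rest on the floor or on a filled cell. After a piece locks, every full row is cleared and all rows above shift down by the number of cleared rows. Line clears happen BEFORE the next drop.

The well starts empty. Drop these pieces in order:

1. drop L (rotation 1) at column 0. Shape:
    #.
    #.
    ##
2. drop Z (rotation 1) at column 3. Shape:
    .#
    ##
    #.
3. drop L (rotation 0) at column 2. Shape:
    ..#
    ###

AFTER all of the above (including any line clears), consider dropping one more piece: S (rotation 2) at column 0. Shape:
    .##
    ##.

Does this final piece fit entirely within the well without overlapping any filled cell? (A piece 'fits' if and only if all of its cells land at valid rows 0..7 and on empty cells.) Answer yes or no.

Answer: yes

Derivation:
Drop 1: L rot1 at col 0 lands with bottom-row=0; cleared 0 line(s) (total 0); column heights now [3 1 0 0 0], max=3
Drop 2: Z rot1 at col 3 lands with bottom-row=0; cleared 0 line(s) (total 0); column heights now [3 1 0 2 3], max=3
Drop 3: L rot0 at col 2 lands with bottom-row=3; cleared 0 line(s) (total 0); column heights now [3 1 4 4 5], max=5
Test piece S rot2 at col 0 (width 3): heights before test = [3 1 4 4 5]; fits = True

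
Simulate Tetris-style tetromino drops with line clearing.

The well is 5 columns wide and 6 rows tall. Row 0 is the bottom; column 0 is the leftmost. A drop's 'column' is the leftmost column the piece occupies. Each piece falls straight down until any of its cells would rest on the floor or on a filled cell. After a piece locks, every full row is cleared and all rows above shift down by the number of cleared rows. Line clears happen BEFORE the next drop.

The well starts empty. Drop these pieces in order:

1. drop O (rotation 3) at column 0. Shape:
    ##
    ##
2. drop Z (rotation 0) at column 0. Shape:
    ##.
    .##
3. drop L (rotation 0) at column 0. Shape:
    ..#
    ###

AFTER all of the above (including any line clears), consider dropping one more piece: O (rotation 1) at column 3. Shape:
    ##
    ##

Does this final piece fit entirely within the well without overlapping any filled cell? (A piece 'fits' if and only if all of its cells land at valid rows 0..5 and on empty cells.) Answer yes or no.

Answer: yes

Derivation:
Drop 1: O rot3 at col 0 lands with bottom-row=0; cleared 0 line(s) (total 0); column heights now [2 2 0 0 0], max=2
Drop 2: Z rot0 at col 0 lands with bottom-row=2; cleared 0 line(s) (total 0); column heights now [4 4 3 0 0], max=4
Drop 3: L rot0 at col 0 lands with bottom-row=4; cleared 0 line(s) (total 0); column heights now [5 5 6 0 0], max=6
Test piece O rot1 at col 3 (width 2): heights before test = [5 5 6 0 0]; fits = True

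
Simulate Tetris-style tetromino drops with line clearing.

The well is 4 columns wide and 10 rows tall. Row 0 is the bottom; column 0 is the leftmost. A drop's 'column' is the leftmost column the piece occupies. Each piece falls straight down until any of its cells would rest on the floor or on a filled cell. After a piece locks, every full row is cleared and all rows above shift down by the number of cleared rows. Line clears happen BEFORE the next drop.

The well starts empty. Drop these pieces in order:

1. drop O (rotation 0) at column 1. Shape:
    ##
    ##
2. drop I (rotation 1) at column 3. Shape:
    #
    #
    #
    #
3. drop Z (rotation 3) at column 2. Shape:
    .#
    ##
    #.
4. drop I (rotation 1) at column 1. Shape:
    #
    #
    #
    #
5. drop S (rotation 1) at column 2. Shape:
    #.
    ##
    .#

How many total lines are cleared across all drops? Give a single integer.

Answer: 0

Derivation:
Drop 1: O rot0 at col 1 lands with bottom-row=0; cleared 0 line(s) (total 0); column heights now [0 2 2 0], max=2
Drop 2: I rot1 at col 3 lands with bottom-row=0; cleared 0 line(s) (total 0); column heights now [0 2 2 4], max=4
Drop 3: Z rot3 at col 2 lands with bottom-row=3; cleared 0 line(s) (total 0); column heights now [0 2 5 6], max=6
Drop 4: I rot1 at col 1 lands with bottom-row=2; cleared 0 line(s) (total 0); column heights now [0 6 5 6], max=6
Drop 5: S rot1 at col 2 lands with bottom-row=6; cleared 0 line(s) (total 0); column heights now [0 6 9 8], max=9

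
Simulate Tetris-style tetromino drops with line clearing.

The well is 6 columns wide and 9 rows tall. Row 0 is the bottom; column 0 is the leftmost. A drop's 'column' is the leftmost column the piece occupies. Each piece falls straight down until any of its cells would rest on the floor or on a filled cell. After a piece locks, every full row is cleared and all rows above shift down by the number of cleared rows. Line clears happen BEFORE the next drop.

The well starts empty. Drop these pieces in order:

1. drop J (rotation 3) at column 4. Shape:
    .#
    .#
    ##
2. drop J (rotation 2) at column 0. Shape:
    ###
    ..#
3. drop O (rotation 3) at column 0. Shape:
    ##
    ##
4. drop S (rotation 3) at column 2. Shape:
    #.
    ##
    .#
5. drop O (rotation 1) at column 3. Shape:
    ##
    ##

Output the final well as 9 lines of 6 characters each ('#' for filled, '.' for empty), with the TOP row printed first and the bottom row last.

Answer: ......
......
......
......
...##.
#####.
####.#
####.#
..#.##

Derivation:
Drop 1: J rot3 at col 4 lands with bottom-row=0; cleared 0 line(s) (total 0); column heights now [0 0 0 0 1 3], max=3
Drop 2: J rot2 at col 0 lands with bottom-row=0; cleared 0 line(s) (total 0); column heights now [2 2 2 0 1 3], max=3
Drop 3: O rot3 at col 0 lands with bottom-row=2; cleared 0 line(s) (total 0); column heights now [4 4 2 0 1 3], max=4
Drop 4: S rot3 at col 2 lands with bottom-row=1; cleared 0 line(s) (total 0); column heights now [4 4 4 3 1 3], max=4
Drop 5: O rot1 at col 3 lands with bottom-row=3; cleared 0 line(s) (total 0); column heights now [4 4 4 5 5 3], max=5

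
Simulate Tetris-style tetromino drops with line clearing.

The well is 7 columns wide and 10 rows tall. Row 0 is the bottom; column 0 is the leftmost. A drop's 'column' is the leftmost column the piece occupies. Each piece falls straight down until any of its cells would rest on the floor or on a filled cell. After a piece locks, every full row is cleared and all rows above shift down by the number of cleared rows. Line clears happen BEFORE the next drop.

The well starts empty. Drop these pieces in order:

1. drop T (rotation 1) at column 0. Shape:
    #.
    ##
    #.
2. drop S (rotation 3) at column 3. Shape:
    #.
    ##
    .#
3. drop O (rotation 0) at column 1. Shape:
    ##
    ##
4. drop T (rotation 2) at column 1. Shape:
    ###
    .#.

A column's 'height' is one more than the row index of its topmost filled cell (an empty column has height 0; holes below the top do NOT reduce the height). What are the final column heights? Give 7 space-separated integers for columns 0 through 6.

Drop 1: T rot1 at col 0 lands with bottom-row=0; cleared 0 line(s) (total 0); column heights now [3 2 0 0 0 0 0], max=3
Drop 2: S rot3 at col 3 lands with bottom-row=0; cleared 0 line(s) (total 0); column heights now [3 2 0 3 2 0 0], max=3
Drop 3: O rot0 at col 1 lands with bottom-row=2; cleared 0 line(s) (total 0); column heights now [3 4 4 3 2 0 0], max=4
Drop 4: T rot2 at col 1 lands with bottom-row=4; cleared 0 line(s) (total 0); column heights now [3 6 6 6 2 0 0], max=6

Answer: 3 6 6 6 2 0 0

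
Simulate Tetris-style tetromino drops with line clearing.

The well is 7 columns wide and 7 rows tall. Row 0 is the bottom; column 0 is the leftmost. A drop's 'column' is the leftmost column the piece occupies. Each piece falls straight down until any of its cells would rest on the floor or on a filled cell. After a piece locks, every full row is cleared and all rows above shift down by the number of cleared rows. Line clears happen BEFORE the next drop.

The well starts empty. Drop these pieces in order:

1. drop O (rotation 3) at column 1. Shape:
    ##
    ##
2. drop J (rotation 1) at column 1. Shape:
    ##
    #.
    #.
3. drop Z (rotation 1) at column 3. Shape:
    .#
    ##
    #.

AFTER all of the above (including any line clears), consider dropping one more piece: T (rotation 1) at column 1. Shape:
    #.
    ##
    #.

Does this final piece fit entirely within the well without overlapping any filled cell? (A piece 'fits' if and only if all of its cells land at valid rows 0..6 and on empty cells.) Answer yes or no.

Drop 1: O rot3 at col 1 lands with bottom-row=0; cleared 0 line(s) (total 0); column heights now [0 2 2 0 0 0 0], max=2
Drop 2: J rot1 at col 1 lands with bottom-row=2; cleared 0 line(s) (total 0); column heights now [0 5 5 0 0 0 0], max=5
Drop 3: Z rot1 at col 3 lands with bottom-row=0; cleared 0 line(s) (total 0); column heights now [0 5 5 2 3 0 0], max=5
Test piece T rot1 at col 1 (width 2): heights before test = [0 5 5 2 3 0 0]; fits = False

Answer: no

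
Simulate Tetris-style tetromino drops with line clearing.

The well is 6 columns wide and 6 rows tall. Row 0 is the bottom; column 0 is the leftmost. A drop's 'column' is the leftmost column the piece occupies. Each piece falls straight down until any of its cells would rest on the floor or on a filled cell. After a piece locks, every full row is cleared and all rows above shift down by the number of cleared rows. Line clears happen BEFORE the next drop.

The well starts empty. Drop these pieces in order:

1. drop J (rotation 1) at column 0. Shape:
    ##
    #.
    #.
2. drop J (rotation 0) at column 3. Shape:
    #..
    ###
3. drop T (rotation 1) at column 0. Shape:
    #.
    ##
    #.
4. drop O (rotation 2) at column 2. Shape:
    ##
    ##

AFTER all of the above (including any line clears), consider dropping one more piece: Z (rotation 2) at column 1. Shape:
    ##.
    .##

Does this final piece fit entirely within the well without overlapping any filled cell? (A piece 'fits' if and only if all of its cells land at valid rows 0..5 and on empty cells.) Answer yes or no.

Answer: yes

Derivation:
Drop 1: J rot1 at col 0 lands with bottom-row=0; cleared 0 line(s) (total 0); column heights now [3 3 0 0 0 0], max=3
Drop 2: J rot0 at col 3 lands with bottom-row=0; cleared 0 line(s) (total 0); column heights now [3 3 0 2 1 1], max=3
Drop 3: T rot1 at col 0 lands with bottom-row=3; cleared 0 line(s) (total 0); column heights now [6 5 0 2 1 1], max=6
Drop 4: O rot2 at col 2 lands with bottom-row=2; cleared 0 line(s) (total 0); column heights now [6 5 4 4 1 1], max=6
Test piece Z rot2 at col 1 (width 3): heights before test = [6 5 4 4 1 1]; fits = True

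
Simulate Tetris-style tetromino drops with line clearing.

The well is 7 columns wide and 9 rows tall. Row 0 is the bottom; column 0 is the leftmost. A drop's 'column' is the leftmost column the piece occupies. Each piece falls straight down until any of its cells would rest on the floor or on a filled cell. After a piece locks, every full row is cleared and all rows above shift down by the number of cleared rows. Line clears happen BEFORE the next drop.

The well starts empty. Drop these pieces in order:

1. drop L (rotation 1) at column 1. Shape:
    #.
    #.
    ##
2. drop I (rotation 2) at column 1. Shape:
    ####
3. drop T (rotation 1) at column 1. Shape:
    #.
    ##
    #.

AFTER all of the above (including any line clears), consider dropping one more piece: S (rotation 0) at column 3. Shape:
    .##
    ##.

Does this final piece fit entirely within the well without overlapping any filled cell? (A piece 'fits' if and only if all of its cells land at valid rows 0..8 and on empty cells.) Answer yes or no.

Answer: yes

Derivation:
Drop 1: L rot1 at col 1 lands with bottom-row=0; cleared 0 line(s) (total 0); column heights now [0 3 1 0 0 0 0], max=3
Drop 2: I rot2 at col 1 lands with bottom-row=3; cleared 0 line(s) (total 0); column heights now [0 4 4 4 4 0 0], max=4
Drop 3: T rot1 at col 1 lands with bottom-row=4; cleared 0 line(s) (total 0); column heights now [0 7 6 4 4 0 0], max=7
Test piece S rot0 at col 3 (width 3): heights before test = [0 7 6 4 4 0 0]; fits = True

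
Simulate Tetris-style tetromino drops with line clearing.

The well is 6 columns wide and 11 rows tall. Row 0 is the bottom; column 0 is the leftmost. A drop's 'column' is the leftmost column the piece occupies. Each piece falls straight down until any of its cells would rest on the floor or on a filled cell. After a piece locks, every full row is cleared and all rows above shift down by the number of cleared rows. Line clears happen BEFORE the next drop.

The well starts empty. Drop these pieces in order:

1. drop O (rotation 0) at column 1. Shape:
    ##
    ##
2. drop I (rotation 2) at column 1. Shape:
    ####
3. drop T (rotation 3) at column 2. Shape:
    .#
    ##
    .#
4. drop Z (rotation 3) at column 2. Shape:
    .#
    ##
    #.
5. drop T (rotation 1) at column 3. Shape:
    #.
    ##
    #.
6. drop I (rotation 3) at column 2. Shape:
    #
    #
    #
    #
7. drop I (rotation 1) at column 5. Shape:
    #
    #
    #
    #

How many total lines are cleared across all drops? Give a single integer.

Answer: 0

Derivation:
Drop 1: O rot0 at col 1 lands with bottom-row=0; cleared 0 line(s) (total 0); column heights now [0 2 2 0 0 0], max=2
Drop 2: I rot2 at col 1 lands with bottom-row=2; cleared 0 line(s) (total 0); column heights now [0 3 3 3 3 0], max=3
Drop 3: T rot3 at col 2 lands with bottom-row=3; cleared 0 line(s) (total 0); column heights now [0 3 5 6 3 0], max=6
Drop 4: Z rot3 at col 2 lands with bottom-row=5; cleared 0 line(s) (total 0); column heights now [0 3 7 8 3 0], max=8
Drop 5: T rot1 at col 3 lands with bottom-row=8; cleared 0 line(s) (total 0); column heights now [0 3 7 11 10 0], max=11
Drop 6: I rot3 at col 2 lands with bottom-row=7; cleared 0 line(s) (total 0); column heights now [0 3 11 11 10 0], max=11
Drop 7: I rot1 at col 5 lands with bottom-row=0; cleared 0 line(s) (total 0); column heights now [0 3 11 11 10 4], max=11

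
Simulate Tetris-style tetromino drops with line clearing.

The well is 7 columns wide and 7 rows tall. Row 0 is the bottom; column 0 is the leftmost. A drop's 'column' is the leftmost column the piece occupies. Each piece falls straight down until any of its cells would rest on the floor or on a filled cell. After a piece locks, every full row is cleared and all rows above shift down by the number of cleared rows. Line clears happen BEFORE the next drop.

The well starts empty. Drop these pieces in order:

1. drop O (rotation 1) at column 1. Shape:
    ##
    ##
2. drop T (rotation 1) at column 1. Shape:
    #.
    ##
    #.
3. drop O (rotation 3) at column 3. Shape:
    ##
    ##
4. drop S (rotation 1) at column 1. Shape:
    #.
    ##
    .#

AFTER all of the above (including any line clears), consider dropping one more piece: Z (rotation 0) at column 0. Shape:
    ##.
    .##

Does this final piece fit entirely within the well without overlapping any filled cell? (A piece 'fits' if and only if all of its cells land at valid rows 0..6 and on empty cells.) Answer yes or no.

Answer: no

Derivation:
Drop 1: O rot1 at col 1 lands with bottom-row=0; cleared 0 line(s) (total 0); column heights now [0 2 2 0 0 0 0], max=2
Drop 2: T rot1 at col 1 lands with bottom-row=2; cleared 0 line(s) (total 0); column heights now [0 5 4 0 0 0 0], max=5
Drop 3: O rot3 at col 3 lands with bottom-row=0; cleared 0 line(s) (total 0); column heights now [0 5 4 2 2 0 0], max=5
Drop 4: S rot1 at col 1 lands with bottom-row=4; cleared 0 line(s) (total 0); column heights now [0 7 6 2 2 0 0], max=7
Test piece Z rot0 at col 0 (width 3): heights before test = [0 7 6 2 2 0 0]; fits = False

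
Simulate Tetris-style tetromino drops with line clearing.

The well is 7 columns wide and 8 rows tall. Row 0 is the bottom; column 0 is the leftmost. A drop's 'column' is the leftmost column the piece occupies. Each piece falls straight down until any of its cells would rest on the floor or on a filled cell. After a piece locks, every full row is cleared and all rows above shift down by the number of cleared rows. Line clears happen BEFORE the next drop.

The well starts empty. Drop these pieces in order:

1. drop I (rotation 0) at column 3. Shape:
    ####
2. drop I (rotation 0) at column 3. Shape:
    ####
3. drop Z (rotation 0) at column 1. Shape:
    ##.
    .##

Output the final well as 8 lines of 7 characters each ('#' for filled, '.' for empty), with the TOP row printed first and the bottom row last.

Drop 1: I rot0 at col 3 lands with bottom-row=0; cleared 0 line(s) (total 0); column heights now [0 0 0 1 1 1 1], max=1
Drop 2: I rot0 at col 3 lands with bottom-row=1; cleared 0 line(s) (total 0); column heights now [0 0 0 2 2 2 2], max=2
Drop 3: Z rot0 at col 1 lands with bottom-row=2; cleared 0 line(s) (total 0); column heights now [0 4 4 3 2 2 2], max=4

Answer: .......
.......
.......
.......
.##....
..##...
...####
...####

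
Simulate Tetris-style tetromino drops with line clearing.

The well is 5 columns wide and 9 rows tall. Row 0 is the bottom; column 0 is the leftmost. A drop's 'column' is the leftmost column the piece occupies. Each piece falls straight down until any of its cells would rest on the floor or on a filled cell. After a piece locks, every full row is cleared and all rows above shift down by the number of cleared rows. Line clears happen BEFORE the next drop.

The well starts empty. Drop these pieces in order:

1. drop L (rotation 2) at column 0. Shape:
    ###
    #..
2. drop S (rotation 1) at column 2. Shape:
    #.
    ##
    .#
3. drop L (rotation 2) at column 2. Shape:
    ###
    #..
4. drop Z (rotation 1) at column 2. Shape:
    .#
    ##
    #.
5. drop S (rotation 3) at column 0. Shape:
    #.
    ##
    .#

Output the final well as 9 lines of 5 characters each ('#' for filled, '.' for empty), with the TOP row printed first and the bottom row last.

Answer: ...#.
..##.
..#..
..###
#.#..
###..
.###.
####.
#....

Derivation:
Drop 1: L rot2 at col 0 lands with bottom-row=0; cleared 0 line(s) (total 0); column heights now [2 2 2 0 0], max=2
Drop 2: S rot1 at col 2 lands with bottom-row=1; cleared 0 line(s) (total 0); column heights now [2 2 4 3 0], max=4
Drop 3: L rot2 at col 2 lands with bottom-row=4; cleared 0 line(s) (total 0); column heights now [2 2 6 6 6], max=6
Drop 4: Z rot1 at col 2 lands with bottom-row=6; cleared 0 line(s) (total 0); column heights now [2 2 8 9 6], max=9
Drop 5: S rot3 at col 0 lands with bottom-row=2; cleared 0 line(s) (total 0); column heights now [5 4 8 9 6], max=9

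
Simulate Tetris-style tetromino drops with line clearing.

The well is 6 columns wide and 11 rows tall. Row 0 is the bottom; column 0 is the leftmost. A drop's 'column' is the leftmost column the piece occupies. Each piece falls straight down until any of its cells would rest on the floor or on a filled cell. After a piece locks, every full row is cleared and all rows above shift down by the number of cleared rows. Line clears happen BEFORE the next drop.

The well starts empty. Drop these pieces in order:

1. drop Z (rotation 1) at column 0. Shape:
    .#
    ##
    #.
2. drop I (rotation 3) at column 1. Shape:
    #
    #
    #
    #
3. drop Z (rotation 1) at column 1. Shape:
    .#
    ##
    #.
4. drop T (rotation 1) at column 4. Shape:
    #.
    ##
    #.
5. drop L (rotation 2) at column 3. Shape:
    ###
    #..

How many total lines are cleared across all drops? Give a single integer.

Drop 1: Z rot1 at col 0 lands with bottom-row=0; cleared 0 line(s) (total 0); column heights now [2 3 0 0 0 0], max=3
Drop 2: I rot3 at col 1 lands with bottom-row=3; cleared 0 line(s) (total 0); column heights now [2 7 0 0 0 0], max=7
Drop 3: Z rot1 at col 1 lands with bottom-row=7; cleared 0 line(s) (total 0); column heights now [2 9 10 0 0 0], max=10
Drop 4: T rot1 at col 4 lands with bottom-row=0; cleared 0 line(s) (total 0); column heights now [2 9 10 0 3 2], max=10
Drop 5: L rot2 at col 3 lands with bottom-row=2; cleared 0 line(s) (total 0); column heights now [2 9 10 4 4 4], max=10

Answer: 0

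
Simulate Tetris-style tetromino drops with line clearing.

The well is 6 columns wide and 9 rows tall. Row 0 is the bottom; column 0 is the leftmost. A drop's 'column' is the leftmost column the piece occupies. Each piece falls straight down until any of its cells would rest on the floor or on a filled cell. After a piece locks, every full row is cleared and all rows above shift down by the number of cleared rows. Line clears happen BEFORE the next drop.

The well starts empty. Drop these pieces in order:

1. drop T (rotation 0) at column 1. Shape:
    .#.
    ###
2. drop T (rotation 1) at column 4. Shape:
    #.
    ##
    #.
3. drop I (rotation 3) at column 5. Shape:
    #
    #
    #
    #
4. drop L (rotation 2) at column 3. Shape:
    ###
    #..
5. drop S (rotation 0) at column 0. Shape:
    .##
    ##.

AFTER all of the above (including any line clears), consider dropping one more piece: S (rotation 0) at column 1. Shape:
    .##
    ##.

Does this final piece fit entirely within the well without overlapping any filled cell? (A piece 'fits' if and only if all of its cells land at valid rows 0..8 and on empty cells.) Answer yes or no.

Answer: yes

Derivation:
Drop 1: T rot0 at col 1 lands with bottom-row=0; cleared 0 line(s) (total 0); column heights now [0 1 2 1 0 0], max=2
Drop 2: T rot1 at col 4 lands with bottom-row=0; cleared 0 line(s) (total 0); column heights now [0 1 2 1 3 2], max=3
Drop 3: I rot3 at col 5 lands with bottom-row=2; cleared 0 line(s) (total 0); column heights now [0 1 2 1 3 6], max=6
Drop 4: L rot2 at col 3 lands with bottom-row=5; cleared 0 line(s) (total 0); column heights now [0 1 2 7 7 7], max=7
Drop 5: S rot0 at col 0 lands with bottom-row=1; cleared 0 line(s) (total 0); column heights now [2 3 3 7 7 7], max=7
Test piece S rot0 at col 1 (width 3): heights before test = [2 3 3 7 7 7]; fits = True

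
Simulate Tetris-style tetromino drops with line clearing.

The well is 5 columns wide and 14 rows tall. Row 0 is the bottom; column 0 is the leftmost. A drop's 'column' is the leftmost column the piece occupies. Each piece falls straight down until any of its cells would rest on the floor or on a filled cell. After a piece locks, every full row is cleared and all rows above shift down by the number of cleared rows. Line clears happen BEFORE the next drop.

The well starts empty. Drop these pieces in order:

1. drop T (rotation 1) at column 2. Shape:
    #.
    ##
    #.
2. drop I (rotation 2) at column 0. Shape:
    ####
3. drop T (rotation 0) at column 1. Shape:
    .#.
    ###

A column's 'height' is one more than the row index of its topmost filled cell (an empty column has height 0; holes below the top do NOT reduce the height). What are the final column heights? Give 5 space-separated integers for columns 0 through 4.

Drop 1: T rot1 at col 2 lands with bottom-row=0; cleared 0 line(s) (total 0); column heights now [0 0 3 2 0], max=3
Drop 2: I rot2 at col 0 lands with bottom-row=3; cleared 0 line(s) (total 0); column heights now [4 4 4 4 0], max=4
Drop 3: T rot0 at col 1 lands with bottom-row=4; cleared 0 line(s) (total 0); column heights now [4 5 6 5 0], max=6

Answer: 4 5 6 5 0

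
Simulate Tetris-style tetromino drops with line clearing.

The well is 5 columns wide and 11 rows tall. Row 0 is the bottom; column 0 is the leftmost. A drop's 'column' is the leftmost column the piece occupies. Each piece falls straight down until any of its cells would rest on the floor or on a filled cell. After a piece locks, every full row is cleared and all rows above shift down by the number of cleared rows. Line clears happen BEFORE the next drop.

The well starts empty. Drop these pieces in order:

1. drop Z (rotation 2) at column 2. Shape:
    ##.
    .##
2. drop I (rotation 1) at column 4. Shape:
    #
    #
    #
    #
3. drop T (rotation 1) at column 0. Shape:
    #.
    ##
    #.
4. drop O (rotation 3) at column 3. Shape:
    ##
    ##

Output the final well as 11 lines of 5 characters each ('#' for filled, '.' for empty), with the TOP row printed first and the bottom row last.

Answer: .....
.....
.....
.....
.....
...##
...##
....#
....#
#...#
#..##

Derivation:
Drop 1: Z rot2 at col 2 lands with bottom-row=0; cleared 0 line(s) (total 0); column heights now [0 0 2 2 1], max=2
Drop 2: I rot1 at col 4 lands with bottom-row=1; cleared 0 line(s) (total 0); column heights now [0 0 2 2 5], max=5
Drop 3: T rot1 at col 0 lands with bottom-row=0; cleared 1 line(s) (total 1); column heights now [2 0 0 1 4], max=4
Drop 4: O rot3 at col 3 lands with bottom-row=4; cleared 0 line(s) (total 1); column heights now [2 0 0 6 6], max=6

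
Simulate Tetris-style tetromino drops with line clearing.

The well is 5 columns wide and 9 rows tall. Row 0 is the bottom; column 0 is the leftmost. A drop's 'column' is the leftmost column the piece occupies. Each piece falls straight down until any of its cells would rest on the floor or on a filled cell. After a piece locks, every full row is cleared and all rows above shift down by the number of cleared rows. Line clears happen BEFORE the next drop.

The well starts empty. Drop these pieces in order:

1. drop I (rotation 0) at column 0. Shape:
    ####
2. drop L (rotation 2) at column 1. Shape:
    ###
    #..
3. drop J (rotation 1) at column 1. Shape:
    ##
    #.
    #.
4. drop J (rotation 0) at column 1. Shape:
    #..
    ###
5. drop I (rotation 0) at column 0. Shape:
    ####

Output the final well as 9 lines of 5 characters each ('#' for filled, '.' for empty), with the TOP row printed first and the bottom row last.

Drop 1: I rot0 at col 0 lands with bottom-row=0; cleared 0 line(s) (total 0); column heights now [1 1 1 1 0], max=1
Drop 2: L rot2 at col 1 lands with bottom-row=1; cleared 0 line(s) (total 0); column heights now [1 3 3 3 0], max=3
Drop 3: J rot1 at col 1 lands with bottom-row=3; cleared 0 line(s) (total 0); column heights now [1 6 6 3 0], max=6
Drop 4: J rot0 at col 1 lands with bottom-row=6; cleared 0 line(s) (total 0); column heights now [1 8 7 7 0], max=8
Drop 5: I rot0 at col 0 lands with bottom-row=8; cleared 0 line(s) (total 0); column heights now [9 9 9 9 0], max=9

Answer: ####.
.#...
.###.
.##..
.#...
.#...
.###.
.#...
####.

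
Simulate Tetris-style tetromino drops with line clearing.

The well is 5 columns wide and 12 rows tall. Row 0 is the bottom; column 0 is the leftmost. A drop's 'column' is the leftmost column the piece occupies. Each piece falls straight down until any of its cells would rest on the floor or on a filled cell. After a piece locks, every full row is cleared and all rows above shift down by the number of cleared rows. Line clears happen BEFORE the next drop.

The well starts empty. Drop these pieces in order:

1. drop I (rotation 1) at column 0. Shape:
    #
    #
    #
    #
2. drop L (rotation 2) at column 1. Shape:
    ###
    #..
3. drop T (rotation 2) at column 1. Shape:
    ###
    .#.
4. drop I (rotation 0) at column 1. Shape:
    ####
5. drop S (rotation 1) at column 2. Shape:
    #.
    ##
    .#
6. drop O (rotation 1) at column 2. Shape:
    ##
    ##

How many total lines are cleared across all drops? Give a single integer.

Answer: 0

Derivation:
Drop 1: I rot1 at col 0 lands with bottom-row=0; cleared 0 line(s) (total 0); column heights now [4 0 0 0 0], max=4
Drop 2: L rot2 at col 1 lands with bottom-row=0; cleared 0 line(s) (total 0); column heights now [4 2 2 2 0], max=4
Drop 3: T rot2 at col 1 lands with bottom-row=2; cleared 0 line(s) (total 0); column heights now [4 4 4 4 0], max=4
Drop 4: I rot0 at col 1 lands with bottom-row=4; cleared 0 line(s) (total 0); column heights now [4 5 5 5 5], max=5
Drop 5: S rot1 at col 2 lands with bottom-row=5; cleared 0 line(s) (total 0); column heights now [4 5 8 7 5], max=8
Drop 6: O rot1 at col 2 lands with bottom-row=8; cleared 0 line(s) (total 0); column heights now [4 5 10 10 5], max=10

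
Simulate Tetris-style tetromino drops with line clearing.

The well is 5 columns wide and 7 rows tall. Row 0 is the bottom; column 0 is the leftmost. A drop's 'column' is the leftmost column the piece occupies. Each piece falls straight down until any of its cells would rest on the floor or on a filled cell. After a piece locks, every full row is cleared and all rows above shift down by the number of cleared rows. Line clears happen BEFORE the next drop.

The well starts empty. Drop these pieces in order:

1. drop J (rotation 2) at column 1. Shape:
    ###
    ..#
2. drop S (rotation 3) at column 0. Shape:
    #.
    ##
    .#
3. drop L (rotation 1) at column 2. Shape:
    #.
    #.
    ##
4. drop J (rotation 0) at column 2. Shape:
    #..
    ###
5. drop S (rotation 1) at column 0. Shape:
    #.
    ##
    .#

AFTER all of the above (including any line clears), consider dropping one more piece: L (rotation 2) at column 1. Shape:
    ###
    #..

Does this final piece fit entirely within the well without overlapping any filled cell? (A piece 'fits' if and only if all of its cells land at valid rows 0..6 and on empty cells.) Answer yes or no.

Answer: yes

Derivation:
Drop 1: J rot2 at col 1 lands with bottom-row=0; cleared 0 line(s) (total 0); column heights now [0 2 2 2 0], max=2
Drop 2: S rot3 at col 0 lands with bottom-row=2; cleared 0 line(s) (total 0); column heights now [5 4 2 2 0], max=5
Drop 3: L rot1 at col 2 lands with bottom-row=2; cleared 0 line(s) (total 0); column heights now [5 4 5 3 0], max=5
Drop 4: J rot0 at col 2 lands with bottom-row=5; cleared 0 line(s) (total 0); column heights now [5 4 7 6 6], max=7
Drop 5: S rot1 at col 0 lands with bottom-row=4; cleared 1 line(s) (total 1); column heights now [6 5 6 3 0], max=6
Test piece L rot2 at col 1 (width 3): heights before test = [6 5 6 3 0]; fits = True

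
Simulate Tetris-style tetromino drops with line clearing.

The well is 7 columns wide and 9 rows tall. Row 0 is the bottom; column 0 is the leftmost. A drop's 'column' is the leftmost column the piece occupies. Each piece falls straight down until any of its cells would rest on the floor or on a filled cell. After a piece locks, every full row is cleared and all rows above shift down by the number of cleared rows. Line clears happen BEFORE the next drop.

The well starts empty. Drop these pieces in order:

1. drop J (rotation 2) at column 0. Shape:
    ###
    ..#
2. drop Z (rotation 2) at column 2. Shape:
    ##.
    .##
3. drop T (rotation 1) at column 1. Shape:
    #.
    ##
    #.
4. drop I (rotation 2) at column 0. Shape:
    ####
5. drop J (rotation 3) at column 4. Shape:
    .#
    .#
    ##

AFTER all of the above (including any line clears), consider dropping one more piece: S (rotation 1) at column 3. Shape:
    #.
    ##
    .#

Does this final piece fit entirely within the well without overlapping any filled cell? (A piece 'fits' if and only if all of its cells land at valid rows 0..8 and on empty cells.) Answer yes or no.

Drop 1: J rot2 at col 0 lands with bottom-row=0; cleared 0 line(s) (total 0); column heights now [2 2 2 0 0 0 0], max=2
Drop 2: Z rot2 at col 2 lands with bottom-row=1; cleared 0 line(s) (total 0); column heights now [2 2 3 3 2 0 0], max=3
Drop 3: T rot1 at col 1 lands with bottom-row=2; cleared 0 line(s) (total 0); column heights now [2 5 4 3 2 0 0], max=5
Drop 4: I rot2 at col 0 lands with bottom-row=5; cleared 0 line(s) (total 0); column heights now [6 6 6 6 2 0 0], max=6
Drop 5: J rot3 at col 4 lands with bottom-row=2; cleared 0 line(s) (total 0); column heights now [6 6 6 6 3 5 0], max=6
Test piece S rot1 at col 3 (width 2): heights before test = [6 6 6 6 3 5 0]; fits = True

Answer: yes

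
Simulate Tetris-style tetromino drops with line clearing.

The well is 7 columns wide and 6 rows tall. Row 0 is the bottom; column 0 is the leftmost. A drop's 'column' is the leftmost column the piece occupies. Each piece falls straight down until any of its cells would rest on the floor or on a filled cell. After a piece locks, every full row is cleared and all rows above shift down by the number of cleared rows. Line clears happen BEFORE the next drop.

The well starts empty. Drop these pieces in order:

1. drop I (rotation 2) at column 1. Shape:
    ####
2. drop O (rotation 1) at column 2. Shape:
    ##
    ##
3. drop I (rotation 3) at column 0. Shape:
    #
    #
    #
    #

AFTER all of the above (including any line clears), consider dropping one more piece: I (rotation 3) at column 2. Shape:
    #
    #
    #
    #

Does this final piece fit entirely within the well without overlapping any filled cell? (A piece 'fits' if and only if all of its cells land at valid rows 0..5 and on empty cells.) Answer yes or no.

Answer: no

Derivation:
Drop 1: I rot2 at col 1 lands with bottom-row=0; cleared 0 line(s) (total 0); column heights now [0 1 1 1 1 0 0], max=1
Drop 2: O rot1 at col 2 lands with bottom-row=1; cleared 0 line(s) (total 0); column heights now [0 1 3 3 1 0 0], max=3
Drop 3: I rot3 at col 0 lands with bottom-row=0; cleared 0 line(s) (total 0); column heights now [4 1 3 3 1 0 0], max=4
Test piece I rot3 at col 2 (width 1): heights before test = [4 1 3 3 1 0 0]; fits = False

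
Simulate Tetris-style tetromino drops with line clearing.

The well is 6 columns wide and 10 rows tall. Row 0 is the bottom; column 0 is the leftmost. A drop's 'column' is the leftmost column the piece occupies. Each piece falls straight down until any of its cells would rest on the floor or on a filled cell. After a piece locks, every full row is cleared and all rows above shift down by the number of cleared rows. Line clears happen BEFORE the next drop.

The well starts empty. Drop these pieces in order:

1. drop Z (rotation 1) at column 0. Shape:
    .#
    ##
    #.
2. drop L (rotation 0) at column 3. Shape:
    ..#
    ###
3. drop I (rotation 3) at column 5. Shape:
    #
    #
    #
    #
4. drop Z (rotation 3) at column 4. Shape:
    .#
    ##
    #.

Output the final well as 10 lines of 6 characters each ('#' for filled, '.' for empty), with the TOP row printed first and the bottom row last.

Drop 1: Z rot1 at col 0 lands with bottom-row=0; cleared 0 line(s) (total 0); column heights now [2 3 0 0 0 0], max=3
Drop 2: L rot0 at col 3 lands with bottom-row=0; cleared 0 line(s) (total 0); column heights now [2 3 0 1 1 2], max=3
Drop 3: I rot3 at col 5 lands with bottom-row=2; cleared 0 line(s) (total 0); column heights now [2 3 0 1 1 6], max=6
Drop 4: Z rot3 at col 4 lands with bottom-row=5; cleared 0 line(s) (total 0); column heights now [2 3 0 1 7 8], max=8

Answer: ......
......
.....#
....##
....##
.....#
.....#
.#...#
##...#
#..###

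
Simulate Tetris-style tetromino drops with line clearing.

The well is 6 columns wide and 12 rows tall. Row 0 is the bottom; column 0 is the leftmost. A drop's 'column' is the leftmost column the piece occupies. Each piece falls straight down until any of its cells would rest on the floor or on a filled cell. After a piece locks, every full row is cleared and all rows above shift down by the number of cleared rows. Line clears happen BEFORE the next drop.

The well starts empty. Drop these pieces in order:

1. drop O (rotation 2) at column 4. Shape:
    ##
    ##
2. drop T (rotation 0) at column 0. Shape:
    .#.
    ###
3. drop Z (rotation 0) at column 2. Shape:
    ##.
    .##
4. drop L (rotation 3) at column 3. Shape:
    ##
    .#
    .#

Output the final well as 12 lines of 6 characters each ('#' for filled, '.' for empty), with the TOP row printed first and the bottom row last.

Drop 1: O rot2 at col 4 lands with bottom-row=0; cleared 0 line(s) (total 0); column heights now [0 0 0 0 2 2], max=2
Drop 2: T rot0 at col 0 lands with bottom-row=0; cleared 0 line(s) (total 0); column heights now [1 2 1 0 2 2], max=2
Drop 3: Z rot0 at col 2 lands with bottom-row=2; cleared 0 line(s) (total 0); column heights now [1 2 4 4 3 2], max=4
Drop 4: L rot3 at col 3 lands with bottom-row=3; cleared 0 line(s) (total 0); column heights now [1 2 4 6 6 2], max=6

Answer: ......
......
......
......
......
......
...##.
....#.
..###.
...##.
.#..##
###.##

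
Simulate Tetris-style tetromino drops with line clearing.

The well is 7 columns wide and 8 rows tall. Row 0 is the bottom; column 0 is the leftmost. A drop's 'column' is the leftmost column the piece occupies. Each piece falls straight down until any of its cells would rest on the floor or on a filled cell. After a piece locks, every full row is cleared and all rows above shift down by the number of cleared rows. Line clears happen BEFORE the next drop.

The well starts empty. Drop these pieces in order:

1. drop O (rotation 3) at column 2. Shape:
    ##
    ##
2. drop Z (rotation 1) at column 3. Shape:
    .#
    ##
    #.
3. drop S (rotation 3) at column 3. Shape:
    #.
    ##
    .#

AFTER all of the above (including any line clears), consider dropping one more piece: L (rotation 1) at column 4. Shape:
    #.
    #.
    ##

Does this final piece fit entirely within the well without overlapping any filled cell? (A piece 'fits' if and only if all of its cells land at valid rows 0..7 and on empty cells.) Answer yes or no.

Drop 1: O rot3 at col 2 lands with bottom-row=0; cleared 0 line(s) (total 0); column heights now [0 0 2 2 0 0 0], max=2
Drop 2: Z rot1 at col 3 lands with bottom-row=2; cleared 0 line(s) (total 0); column heights now [0 0 2 4 5 0 0], max=5
Drop 3: S rot3 at col 3 lands with bottom-row=5; cleared 0 line(s) (total 0); column heights now [0 0 2 8 7 0 0], max=8
Test piece L rot1 at col 4 (width 2): heights before test = [0 0 2 8 7 0 0]; fits = False

Answer: no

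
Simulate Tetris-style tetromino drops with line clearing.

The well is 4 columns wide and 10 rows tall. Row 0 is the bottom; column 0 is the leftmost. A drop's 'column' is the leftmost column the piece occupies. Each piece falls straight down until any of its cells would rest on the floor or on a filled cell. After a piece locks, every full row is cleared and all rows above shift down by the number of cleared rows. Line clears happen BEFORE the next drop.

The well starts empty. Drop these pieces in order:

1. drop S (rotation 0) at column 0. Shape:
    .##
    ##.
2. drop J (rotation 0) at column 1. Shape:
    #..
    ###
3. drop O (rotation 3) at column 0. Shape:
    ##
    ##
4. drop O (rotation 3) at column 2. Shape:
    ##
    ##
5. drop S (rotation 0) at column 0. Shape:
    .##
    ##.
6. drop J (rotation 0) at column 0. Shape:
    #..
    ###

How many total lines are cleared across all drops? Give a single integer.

Answer: 1

Derivation:
Drop 1: S rot0 at col 0 lands with bottom-row=0; cleared 0 line(s) (total 0); column heights now [1 2 2 0], max=2
Drop 2: J rot0 at col 1 lands with bottom-row=2; cleared 0 line(s) (total 0); column heights now [1 4 3 3], max=4
Drop 3: O rot3 at col 0 lands with bottom-row=4; cleared 0 line(s) (total 0); column heights now [6 6 3 3], max=6
Drop 4: O rot3 at col 2 lands with bottom-row=3; cleared 1 line(s) (total 1); column heights now [5 5 4 4], max=5
Drop 5: S rot0 at col 0 lands with bottom-row=5; cleared 0 line(s) (total 1); column heights now [6 7 7 4], max=7
Drop 6: J rot0 at col 0 lands with bottom-row=7; cleared 0 line(s) (total 1); column heights now [9 8 8 4], max=9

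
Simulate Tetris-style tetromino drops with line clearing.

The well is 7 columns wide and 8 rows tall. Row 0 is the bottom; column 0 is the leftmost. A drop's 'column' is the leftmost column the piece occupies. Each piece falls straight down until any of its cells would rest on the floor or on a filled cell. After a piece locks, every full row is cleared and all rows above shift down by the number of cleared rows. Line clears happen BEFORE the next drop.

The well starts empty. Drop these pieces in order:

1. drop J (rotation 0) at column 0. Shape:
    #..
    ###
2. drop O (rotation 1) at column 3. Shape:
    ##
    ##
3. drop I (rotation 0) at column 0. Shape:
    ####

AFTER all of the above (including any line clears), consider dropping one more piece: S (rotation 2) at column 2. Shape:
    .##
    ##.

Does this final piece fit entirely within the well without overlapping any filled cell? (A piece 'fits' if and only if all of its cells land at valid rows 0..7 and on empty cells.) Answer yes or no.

Answer: yes

Derivation:
Drop 1: J rot0 at col 0 lands with bottom-row=0; cleared 0 line(s) (total 0); column heights now [2 1 1 0 0 0 0], max=2
Drop 2: O rot1 at col 3 lands with bottom-row=0; cleared 0 line(s) (total 0); column heights now [2 1 1 2 2 0 0], max=2
Drop 3: I rot0 at col 0 lands with bottom-row=2; cleared 0 line(s) (total 0); column heights now [3 3 3 3 2 0 0], max=3
Test piece S rot2 at col 2 (width 3): heights before test = [3 3 3 3 2 0 0]; fits = True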